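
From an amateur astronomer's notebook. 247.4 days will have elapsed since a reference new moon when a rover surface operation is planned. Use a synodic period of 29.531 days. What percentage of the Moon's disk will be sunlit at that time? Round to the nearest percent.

247.4/29.531 = 8.378 lunations, so 8 complete cycles and 11.15 d into the next.
The Moon has covered 11.15/29.531 of its cycle, so θ ≈ 360° × 11.15/29.531 = 135.9°.
Illuminated fraction = (1 − cos 135.9°)/2 = (1 − (-0.719))/2 ≈ 0.859, so 86%.

86%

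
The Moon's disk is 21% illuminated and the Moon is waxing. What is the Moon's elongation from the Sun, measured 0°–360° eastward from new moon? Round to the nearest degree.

55°

cos θ = 1 − 2f = 0.580, giving a principal value of 54.5°.
Waxing ⇒ before full, so θ = 54.5°.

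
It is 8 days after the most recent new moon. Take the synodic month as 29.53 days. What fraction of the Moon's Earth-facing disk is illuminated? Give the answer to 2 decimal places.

Elongation θ = 360° × 8/29.53 ≈ 97.5°.
With cos θ = (-0.131), the lit fraction is (1 − (-0.131))/2 ≈ 0.566.

0.57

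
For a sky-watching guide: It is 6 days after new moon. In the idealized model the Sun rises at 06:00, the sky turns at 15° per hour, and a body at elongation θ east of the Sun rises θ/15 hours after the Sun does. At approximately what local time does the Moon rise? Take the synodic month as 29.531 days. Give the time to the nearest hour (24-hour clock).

Elongation θ = 360° × 6/29.531 ≈ 73.1°.
At 15° of sky rotation per hour, 73.1° corresponds to a 4.88 h lag.
06:00 + 4.88 h ≈ 10:53 → 11:00 to the nearest hour.

11:00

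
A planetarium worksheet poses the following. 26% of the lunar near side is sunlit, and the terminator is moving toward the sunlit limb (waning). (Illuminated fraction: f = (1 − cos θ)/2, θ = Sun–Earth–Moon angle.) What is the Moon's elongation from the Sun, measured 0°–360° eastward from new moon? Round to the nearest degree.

299°

cos θ = 1 − 2f = 0.480, giving a principal value of 61.3°.
Since the Moon is past full (waning), take the reflex angle: θ = 360° − 61.3° = 298.7°.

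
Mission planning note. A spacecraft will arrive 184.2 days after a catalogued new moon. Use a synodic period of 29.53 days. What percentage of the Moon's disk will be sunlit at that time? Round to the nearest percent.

46%

Reduce mod P: 184.2 − 6×29.53 = 7.02 d into the current lunation.
Elongation θ = 360° × 7.02/29.53 ≈ 85.6°.
Illuminated fraction = (1 − cos 85.6°)/2 = (1 − 0.077)/2 ≈ 0.461, so 46%.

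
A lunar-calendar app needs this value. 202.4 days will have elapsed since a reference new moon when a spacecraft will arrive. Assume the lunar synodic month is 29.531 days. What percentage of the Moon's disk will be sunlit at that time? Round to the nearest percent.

Reduce mod P: 202.4 − 6×29.531 = 25.21 d into the current lunation.
Phase angle: θ = 360°·(25.21 d)/(29.531 d) = 307.4°.
Illuminated fraction = (1 − cos 307.4°)/2 = (1 − 0.607)/2 ≈ 0.196, so 20%.

20%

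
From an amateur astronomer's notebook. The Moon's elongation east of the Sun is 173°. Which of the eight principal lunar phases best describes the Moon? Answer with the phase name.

full moon

173° lies in the full moon sector of the 8-phase cycle.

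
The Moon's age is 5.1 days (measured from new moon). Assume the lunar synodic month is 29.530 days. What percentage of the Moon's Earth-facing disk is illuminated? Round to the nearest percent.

The Moon has covered 5.1/29.530 of its cycle, so θ ≈ 360° × 5.1/29.530 = 62.2°.
Illuminated fraction = (1 − cos 62.2°)/2 = (1 − 0.467)/2 ≈ 0.267, so 27%.

27%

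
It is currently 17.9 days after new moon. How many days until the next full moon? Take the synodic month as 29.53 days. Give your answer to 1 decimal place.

Full moon occurs at elongation 180°, i.e. at age 29.53 × 180/360 = 14.765 d.
This lunation's full moon (14.765 d) has passed, so add one period: 44.295 − 17.9 = 26.395 days.

26.4 days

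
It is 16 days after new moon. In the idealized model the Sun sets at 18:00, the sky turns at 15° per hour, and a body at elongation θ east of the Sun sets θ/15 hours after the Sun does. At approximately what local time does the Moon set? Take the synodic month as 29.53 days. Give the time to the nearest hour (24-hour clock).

07:00

Elongation θ = 360° × 16/29.53 ≈ 195.1°.
The Moon trails the Sun by θ/15 = 195.1/15 ≈ 13.00 hours.
18:00 + 13.00 h ≈ 07:00 → 07:00 to the nearest hour.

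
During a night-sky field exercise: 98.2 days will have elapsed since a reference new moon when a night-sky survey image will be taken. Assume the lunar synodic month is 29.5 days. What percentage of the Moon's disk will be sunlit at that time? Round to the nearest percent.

74%

Reduce mod P: 98.2 − 3×29.5 = 9.70 d into the current lunation.
Elongation θ = 360° × 9.70/29.5 ≈ 118.4°.
cos 118.4° = (-0.475), so f = (1 − (-0.475))/2 = 0.738, so 74%.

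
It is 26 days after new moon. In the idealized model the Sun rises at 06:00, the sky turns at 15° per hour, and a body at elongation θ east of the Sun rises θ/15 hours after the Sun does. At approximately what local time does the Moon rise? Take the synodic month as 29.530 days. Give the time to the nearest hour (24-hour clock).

03:00

The Moon has covered 26/29.530 of its cycle, so θ ≈ 360° × 26/29.530 = 317.0°.
At 15° of sky rotation per hour, 317.0° corresponds to a 21.13 h lag.
06:00 + 21.13 h ≈ 03:08 → 03:00 to the nearest hour.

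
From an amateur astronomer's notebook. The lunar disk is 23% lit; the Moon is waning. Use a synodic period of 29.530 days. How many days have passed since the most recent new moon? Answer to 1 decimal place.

cos θ = 1 − 2f = 0.540, giving a principal value of 57.3°.
Since the Moon is past full (waning), take the reflex angle: θ = 360° − 57.3° = 302.7°.
That fraction of the synodic month is 302.7/360 × 29.530 d ≈ 24.83 d.

24.8 days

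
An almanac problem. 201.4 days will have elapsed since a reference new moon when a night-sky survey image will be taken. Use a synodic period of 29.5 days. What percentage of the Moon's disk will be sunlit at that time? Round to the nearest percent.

27%

Reduce mod P: 201.4 − 6×29.5 = 24.40 d into the current lunation.
The Moon has covered 24.40/29.5 of its cycle, so θ ≈ 360° × 24.40/29.5 = 297.8°.
cos 297.8° = 0.466, so f = (1 − 0.466)/2 = 0.267, so 27%.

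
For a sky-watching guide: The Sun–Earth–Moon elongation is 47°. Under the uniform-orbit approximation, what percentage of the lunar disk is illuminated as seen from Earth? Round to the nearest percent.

cos 47° = 0.682, so f = (1 − 0.682)/2 = 0.159, i.e. 16%.

16%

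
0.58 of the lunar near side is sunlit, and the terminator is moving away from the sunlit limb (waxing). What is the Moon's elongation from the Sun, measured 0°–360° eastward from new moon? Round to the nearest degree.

99°

Invert f = (1 − cos θ)/2 to get cos θ = 1 − 2(0.58) = -0.160, hence θ₀ = arccos -0.160 = 99.2°.
Before full moon the principal value applies: θ = 99.2°.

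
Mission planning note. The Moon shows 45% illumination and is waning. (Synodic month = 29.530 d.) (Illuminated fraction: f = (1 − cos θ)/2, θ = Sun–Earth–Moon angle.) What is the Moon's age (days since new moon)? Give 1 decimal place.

22.6 days

From f = (1 − cos θ)/2: cos θ = 1 − 2×0.45 = 0.100; arccos → 84.3°.
Waning ⇒ past full, so θ = 360° − 84.3° = 275.7°.
Age = 29.530 × 275.7°/360° ≈ 22.62 days.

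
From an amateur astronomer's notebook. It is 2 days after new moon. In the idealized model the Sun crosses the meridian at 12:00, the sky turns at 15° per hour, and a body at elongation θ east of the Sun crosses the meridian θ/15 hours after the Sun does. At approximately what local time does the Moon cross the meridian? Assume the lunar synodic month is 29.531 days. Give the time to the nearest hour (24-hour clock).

14:00

Elongation θ = 360° × 2/29.531 ≈ 24.4°.
At 15° of sky rotation per hour, 24.4° corresponds to a 1.63 h lag.
12:00 + 1.63 h ≈ 13:38 → 14:00 to the nearest hour.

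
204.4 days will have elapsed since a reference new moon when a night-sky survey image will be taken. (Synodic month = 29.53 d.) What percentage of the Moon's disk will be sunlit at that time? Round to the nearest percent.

6%

204.4/29.53 = 6.922 lunations, so 6 complete cycles and 27.22 d into the next.
Elongation θ = 360° × 27.22/29.53 ≈ 331.8°.
cos 331.8° = 0.882, so f = (1 − 0.882)/2 = 0.059, so 6%.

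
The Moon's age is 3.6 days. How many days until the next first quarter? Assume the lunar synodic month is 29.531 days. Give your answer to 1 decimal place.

First quarter occurs at elongation 90°, i.e. at age 29.531 × 90/360 = 7.383 d.
That is 7.383 − 3.6 = 3.783 days ahead.

3.8 days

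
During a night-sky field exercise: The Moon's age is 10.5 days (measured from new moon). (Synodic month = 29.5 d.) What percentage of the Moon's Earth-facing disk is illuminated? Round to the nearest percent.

81%

Phase angle: θ = 360°·(10.5 d)/(29.5 d) = 128.1°.
cos 128.1° = (-0.618), so f = (1 − (-0.618))/2 = 0.809, so 81%.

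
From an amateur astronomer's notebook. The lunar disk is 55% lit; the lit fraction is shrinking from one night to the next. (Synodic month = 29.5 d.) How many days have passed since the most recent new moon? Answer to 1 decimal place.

From f = (1 − cos θ)/2: cos θ = 1 − 2×0.55 = -0.100; arccos → 95.7°.
A waning Moon lies in 180°–360°, so θ = 360° − 95.7° = 264.3°.
That fraction of the synodic month is 264.3/360 × 29.5 d ≈ 21.65 d.

21.7 days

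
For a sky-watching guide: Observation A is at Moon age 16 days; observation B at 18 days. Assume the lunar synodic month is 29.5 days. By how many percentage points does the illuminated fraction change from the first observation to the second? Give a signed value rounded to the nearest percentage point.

-10 pp

θ₁ = 360° × 16/29.5 = 195.3°, f₁ = (1 − cos θ₁)/2 = 0.982.
θ₂ = 360° × 18/29.5 = 219.7°, f₂ = (1 − cos θ₂)/2 = 0.885.
Change = f₂ − f₁ = -0.097 → -10 percentage points.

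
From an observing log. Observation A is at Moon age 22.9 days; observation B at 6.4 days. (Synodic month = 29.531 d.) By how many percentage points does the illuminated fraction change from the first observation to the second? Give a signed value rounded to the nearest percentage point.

First observation: θ = 360°·22.9/29.531 = 279.2°, so f = 0.420.
Second observation: θ = 78.0°, f = 0.396.
Δf = 0.396 − 0.420 = -0.024, i.e. -2 pp.

-2 percentage points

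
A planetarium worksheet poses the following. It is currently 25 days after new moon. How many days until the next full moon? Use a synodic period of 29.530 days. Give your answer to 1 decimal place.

Full moon occurs at elongation 180°, i.e. at age 29.530 × 180/360 = 14.765 d.
Already past this cycle's full moon; the next is at 14.765 + 29.530 = 44.295 d, so 44.295 − 25 = 19.295 days.

19.3 days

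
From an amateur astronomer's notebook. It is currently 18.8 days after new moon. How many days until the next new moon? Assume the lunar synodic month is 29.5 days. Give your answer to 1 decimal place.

One full lunation from the last new moon is 29.5 d; remaining = 29.5 − 18.8 = 10.700 d.

10.7 days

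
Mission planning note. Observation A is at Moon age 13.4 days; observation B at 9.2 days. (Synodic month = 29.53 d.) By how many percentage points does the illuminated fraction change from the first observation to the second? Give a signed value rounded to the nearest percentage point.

-29 pp

θ₁ = 360° × 13.4/29.53 = 163.4°, f₁ = (1 − cos θ₁)/2 = 0.979.
θ₂ = 360° × 9.2/29.53 = 112.2°, f₂ = (1 − cos θ₂)/2 = 0.689.
Change = f₂ − f₁ = -0.290 → -29 percentage points.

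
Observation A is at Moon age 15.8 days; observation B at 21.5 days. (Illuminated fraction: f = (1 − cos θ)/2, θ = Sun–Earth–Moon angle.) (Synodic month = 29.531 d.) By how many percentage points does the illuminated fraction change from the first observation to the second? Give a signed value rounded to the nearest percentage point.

-42 pp

θ₁ = 360° × 15.8/29.531 = 192.6°, f₁ = (1 − cos θ₁)/2 = 0.988.
θ₂ = 360° × 21.5/29.531 = 262.1°, f₂ = (1 − cos θ₂)/2 = 0.569.
Change = f₂ − f₁ = -0.419 → -42 percentage points.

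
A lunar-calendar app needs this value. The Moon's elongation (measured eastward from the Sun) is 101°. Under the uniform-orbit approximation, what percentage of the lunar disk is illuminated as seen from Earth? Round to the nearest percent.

60%

f = (1 − cos 101°)/2 = (1 − (-0.191))/2 ≈ 0.595, i.e. 60%.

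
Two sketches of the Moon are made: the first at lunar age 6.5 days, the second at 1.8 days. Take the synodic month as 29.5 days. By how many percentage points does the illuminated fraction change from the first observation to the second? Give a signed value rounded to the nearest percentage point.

First observation: θ = 360°·6.5/29.5 = 79.3°, so f = 0.407.
Second observation: θ = 22.0°, f = 0.036.
Δf = 0.036 − 0.407 = -0.371, i.e. -37 pp.

-37 pp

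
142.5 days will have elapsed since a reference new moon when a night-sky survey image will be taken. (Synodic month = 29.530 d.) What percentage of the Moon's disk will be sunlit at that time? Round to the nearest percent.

27%

142.5/29.530 = 4.826 lunations, so 4 complete cycles and 24.38 d into the next.
Elongation θ = 360° × 24.38/29.530 ≈ 297.2°.
With cos θ = 0.457, the lit fraction is (1 − 0.457)/2 ≈ 0.271, so 27%.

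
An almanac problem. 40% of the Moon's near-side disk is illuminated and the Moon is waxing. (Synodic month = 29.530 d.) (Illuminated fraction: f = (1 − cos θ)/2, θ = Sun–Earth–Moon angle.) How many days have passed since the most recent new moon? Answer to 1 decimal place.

6.4 days

Invert f = (1 − cos θ)/2 to get cos θ = 1 − 2(0.40) = 0.200, hence θ₀ = arccos 0.200 = 78.5°.
Waxing ⇒ before full, so θ = 78.5°.
That fraction of the synodic month is 78.5/360 × 29.530 d ≈ 6.44 d.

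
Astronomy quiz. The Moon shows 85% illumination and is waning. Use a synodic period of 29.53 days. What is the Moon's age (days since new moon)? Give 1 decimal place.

Invert f = (1 − cos θ)/2 to get cos θ = 1 − 2(0.85) = -0.700, hence θ₀ = arccos -0.700 = 134.4°.
Waning ⇒ past full, so θ = 360° − 134.4° = 225.6°.
At 360°/29.53 d per day, 225.6° corresponds to 18.50 days.

18.5 days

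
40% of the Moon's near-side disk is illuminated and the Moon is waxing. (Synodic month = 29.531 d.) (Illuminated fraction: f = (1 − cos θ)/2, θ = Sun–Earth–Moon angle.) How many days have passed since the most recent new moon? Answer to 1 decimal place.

Invert f = (1 − cos θ)/2 to get cos θ = 1 − 2(0.40) = 0.200, hence θ₀ = arccos 0.200 = 78.5°.
Before full moon the principal value applies: θ = 78.5°.
Age = 29.531 × 78.5°/360° ≈ 6.44 days.

6.4 days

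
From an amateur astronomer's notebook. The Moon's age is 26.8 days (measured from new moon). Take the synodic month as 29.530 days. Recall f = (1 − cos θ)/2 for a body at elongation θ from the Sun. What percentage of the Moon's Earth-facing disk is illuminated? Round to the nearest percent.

Elongation θ = 360° × 26.8/29.530 ≈ 326.7°.
Illuminated fraction = (1 − cos 326.7°)/2 = (1 − 0.836)/2 ≈ 0.082, so 8%.

8%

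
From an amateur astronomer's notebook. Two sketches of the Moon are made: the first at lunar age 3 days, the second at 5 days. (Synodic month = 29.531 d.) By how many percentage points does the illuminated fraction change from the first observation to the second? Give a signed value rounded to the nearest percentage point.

First observation: θ = 360°·3/29.531 = 36.6°, so f = 0.098.
Second observation: θ = 61.0°, f = 0.257.
Δf = 0.257 − 0.098 = +0.159, i.e. +16 pp.

+16 pp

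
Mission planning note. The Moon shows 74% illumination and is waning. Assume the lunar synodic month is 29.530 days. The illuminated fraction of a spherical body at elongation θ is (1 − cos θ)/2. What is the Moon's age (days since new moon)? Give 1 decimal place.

19.8 days

Invert f = (1 − cos θ)/2 to get cos θ = 1 − 2(0.74) = -0.480, hence θ₀ = arccos -0.480 = 118.7°.
Waning ⇒ past full, so θ = 360° − 118.7° = 241.3°.
That fraction of the synodic month is 241.3/360 × 29.530 d ≈ 19.79 d.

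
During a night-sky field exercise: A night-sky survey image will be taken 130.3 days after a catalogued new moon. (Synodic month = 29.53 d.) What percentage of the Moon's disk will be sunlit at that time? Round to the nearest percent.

Reduce mod P: 130.3 − 4×29.53 = 12.18 d into the current lunation.
Phase angle: θ = 360°·(12.18 d)/(29.53 d) = 148.5°.
Illuminated fraction = (1 − cos 148.5°)/2 = (1 − (-0.853))/2 ≈ 0.926, so 93%.

93%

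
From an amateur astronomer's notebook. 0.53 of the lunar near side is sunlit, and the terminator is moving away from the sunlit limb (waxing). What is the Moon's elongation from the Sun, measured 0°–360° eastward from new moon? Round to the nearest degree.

Invert f = (1 − cos θ)/2 to get cos θ = 1 − 2(0.53) = -0.060, hence θ₀ = arccos -0.060 = 93.4°.
The Moon is waxing (0°–180°), so θ = 93.4° directly.

93°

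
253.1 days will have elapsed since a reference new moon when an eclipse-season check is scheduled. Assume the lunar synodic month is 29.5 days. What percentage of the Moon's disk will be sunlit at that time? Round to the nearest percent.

94%

253.1 d spans 8 complete synodic months (8 × 29.5 = 236.00 d) plus 17.10 d.
The Moon has covered 17.10/29.5 of its cycle, so θ ≈ 360° × 17.10/29.5 = 208.7°.
Illuminated fraction = (1 − cos 208.7°)/2 = (1 − (-0.877))/2 ≈ 0.939, so 94%.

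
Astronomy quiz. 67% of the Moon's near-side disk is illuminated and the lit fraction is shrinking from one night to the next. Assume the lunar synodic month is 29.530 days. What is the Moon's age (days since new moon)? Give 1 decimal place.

From f = (1 − cos θ)/2: cos θ = 1 − 2×0.67 = -0.340; arccos → 109.9°.
Waning ⇒ past full, so θ = 360° − 109.9° = 250.1°.
That fraction of the synodic month is 250.1/360 × 29.530 d ≈ 20.52 d.

20.5 days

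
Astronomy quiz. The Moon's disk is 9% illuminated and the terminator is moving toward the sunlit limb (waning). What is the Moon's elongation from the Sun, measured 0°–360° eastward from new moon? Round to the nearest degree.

Invert f = (1 − cos θ)/2 to get cos θ = 1 − 2(0.09) = 0.820, hence θ₀ = arccos 0.820 = 34.9°.
Since the Moon is past full (waning), take the reflex angle: θ = 360° − 34.9° = 325.1°.

325°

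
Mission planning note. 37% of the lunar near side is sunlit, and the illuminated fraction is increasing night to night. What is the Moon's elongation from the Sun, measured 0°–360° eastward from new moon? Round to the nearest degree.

cos θ = 1 − 2f = 0.260, giving a principal value of 74.9°.
The Moon is waxing (0°–180°), so θ = 74.9° directly.

75°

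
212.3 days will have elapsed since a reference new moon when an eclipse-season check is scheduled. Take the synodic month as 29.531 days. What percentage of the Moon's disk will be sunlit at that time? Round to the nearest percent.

Reduce mod P: 212.3 − 7×29.531 = 5.58 d into the current lunation.
Phase angle: θ = 360°·(5.58 d)/(29.531 d) = 68.1°.
cos 68.1° = 0.374, so f = (1 − 0.374)/2 = 0.313, so 31%.

31%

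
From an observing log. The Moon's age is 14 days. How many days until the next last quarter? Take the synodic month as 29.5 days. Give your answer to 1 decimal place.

Last quarter is 0.75 of the way through the cycle: age 0.75 × 29.5 = 22.125 d.
So 8.125 days remain (22.125 − 14).

8.1 days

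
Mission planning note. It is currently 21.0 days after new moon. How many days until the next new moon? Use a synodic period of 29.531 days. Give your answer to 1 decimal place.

One full lunation from the last new moon is 29.531 d; remaining = 29.531 − 21.0 = 8.531 d.

8.5 days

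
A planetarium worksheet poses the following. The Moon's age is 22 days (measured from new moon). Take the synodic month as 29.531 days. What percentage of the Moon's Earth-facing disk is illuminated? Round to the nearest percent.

52%

Elongation θ = 360° × 22/29.531 ≈ 268.2°.
cos 268.2° = (-0.032), so f = (1 − (-0.032))/2 = 0.516, so 52%.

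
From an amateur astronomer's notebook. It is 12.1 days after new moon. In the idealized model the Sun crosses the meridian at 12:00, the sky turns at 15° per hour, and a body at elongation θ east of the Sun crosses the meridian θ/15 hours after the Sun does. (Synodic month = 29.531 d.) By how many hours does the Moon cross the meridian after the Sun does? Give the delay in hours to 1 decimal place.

Elongation θ = 360° × 12.1/29.531 ≈ 147.5°.
The Moon trails the Sun by θ/15 = 147.5/15 ≈ 9.83 hours.
So the Moon crosses the meridian 9.83 h after the Sun.

9.8 h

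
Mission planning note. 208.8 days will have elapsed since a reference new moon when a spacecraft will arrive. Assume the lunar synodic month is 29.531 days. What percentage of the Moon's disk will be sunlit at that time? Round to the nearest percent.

5%

Reduce mod P: 208.8 − 7×29.531 = 2.08 d into the current lunation.
Phase angle: θ = 360°·(2.08 d)/(29.531 d) = 25.4°.
With cos θ = 0.903, the lit fraction is (1 − 0.903)/2 ≈ 0.048, so 5%.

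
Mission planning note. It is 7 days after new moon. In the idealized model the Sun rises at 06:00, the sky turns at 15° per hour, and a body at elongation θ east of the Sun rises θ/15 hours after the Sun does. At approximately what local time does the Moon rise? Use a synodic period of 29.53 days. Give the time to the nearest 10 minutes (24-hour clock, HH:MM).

Phase angle: θ = 360°·(7 d)/(29.53 d) = 85.3°.
Delay after the Sun = 85.3° / (15°/h) ≈ 5.69 h.
06:00 + 5.689 h ≈ 11:41 → 11:40 to the nearest ten minutes.

11:40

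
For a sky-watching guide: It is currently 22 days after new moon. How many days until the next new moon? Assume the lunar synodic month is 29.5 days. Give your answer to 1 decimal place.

7.5 days

The next new moon completes the synodic month: 29.5 − 22 = 7.500 days.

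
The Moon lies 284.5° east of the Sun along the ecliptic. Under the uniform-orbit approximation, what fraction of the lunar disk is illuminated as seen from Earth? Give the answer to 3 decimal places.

cos 284.5° = 0.250, so f = (1 − 0.250)/2 = 0.375.

0.375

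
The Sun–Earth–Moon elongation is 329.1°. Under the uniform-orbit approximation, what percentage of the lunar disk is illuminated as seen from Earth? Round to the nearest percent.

7%

cos 329.1° = 0.858, so f = (1 − 0.858)/2 = 0.071, i.e. 7%.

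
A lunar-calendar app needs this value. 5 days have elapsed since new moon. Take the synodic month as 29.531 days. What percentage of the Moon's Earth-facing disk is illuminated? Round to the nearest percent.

Phase angle: θ = 360°·(5 d)/(29.531 d) = 61.0°.
With cos θ = 0.486, the lit fraction is (1 − 0.486)/2 ≈ 0.257, so 26%.

26%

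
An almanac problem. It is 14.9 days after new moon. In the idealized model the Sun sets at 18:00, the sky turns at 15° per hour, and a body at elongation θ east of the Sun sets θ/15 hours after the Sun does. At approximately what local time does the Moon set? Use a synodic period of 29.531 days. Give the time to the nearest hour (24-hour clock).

Elongation θ = 360° × 14.9/29.531 ≈ 181.6°.
Delay after the Sun = 181.6° / (15°/h) ≈ 12.11 h.
18:00 + 12.11 h ≈ 06:07 → 06:00 to the nearest hour.

06:00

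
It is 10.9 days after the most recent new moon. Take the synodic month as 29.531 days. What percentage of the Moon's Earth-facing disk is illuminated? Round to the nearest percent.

84%

The Moon has covered 10.9/29.531 of its cycle, so θ ≈ 360° × 10.9/29.531 = 132.9°.
Illuminated fraction = (1 − cos 132.9°)/2 = (1 − (-0.680))/2 ≈ 0.840, so 84%.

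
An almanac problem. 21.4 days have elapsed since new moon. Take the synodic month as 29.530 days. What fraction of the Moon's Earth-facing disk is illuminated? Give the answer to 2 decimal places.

Phase angle: θ = 360°·(21.4 d)/(29.530 d) = 260.9°.
Illuminated fraction = (1 − cos 260.9°)/2 = (1 − (-0.158))/2 ≈ 0.579.

0.58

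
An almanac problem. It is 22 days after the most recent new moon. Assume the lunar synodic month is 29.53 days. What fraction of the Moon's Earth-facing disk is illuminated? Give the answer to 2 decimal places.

Phase angle: θ = 360°·(22 d)/(29.53 d) = 268.2°.
Illuminated fraction = (1 − cos 268.2°)/2 = (1 − (-0.031))/2 ≈ 0.516.

0.52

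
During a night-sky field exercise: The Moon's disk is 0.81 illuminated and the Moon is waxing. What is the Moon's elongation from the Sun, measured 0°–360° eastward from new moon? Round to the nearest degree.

cos θ = 1 − 2f = -0.620, giving a principal value of 128.3°.
Before full moon the principal value applies: θ = 128.3°.

128°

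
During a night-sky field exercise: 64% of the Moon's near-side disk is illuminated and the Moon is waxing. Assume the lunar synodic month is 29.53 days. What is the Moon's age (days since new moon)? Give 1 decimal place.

8.7 days

Invert f = (1 − cos θ)/2 to get cos θ = 1 − 2(0.64) = -0.280, hence θ₀ = arccos -0.280 = 106.3°.
The Moon is waxing (0°–180°), so θ = 106.3° directly.
That fraction of the synodic month is 106.3/360 × 29.53 d ≈ 8.72 d.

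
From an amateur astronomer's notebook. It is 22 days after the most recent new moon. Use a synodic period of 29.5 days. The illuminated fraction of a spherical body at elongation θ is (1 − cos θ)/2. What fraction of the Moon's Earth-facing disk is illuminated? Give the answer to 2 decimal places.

0.51

The Moon has covered 22/29.5 of its cycle, so θ ≈ 360° × 22/29.5 = 268.5°.
cos 268.5° = (-0.027), so f = (1 − (-0.027))/2 = 0.513.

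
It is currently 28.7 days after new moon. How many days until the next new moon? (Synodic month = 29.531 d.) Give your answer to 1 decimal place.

The next new moon completes the synodic month: 29.531 − 28.7 = 0.831 days.

0.8 days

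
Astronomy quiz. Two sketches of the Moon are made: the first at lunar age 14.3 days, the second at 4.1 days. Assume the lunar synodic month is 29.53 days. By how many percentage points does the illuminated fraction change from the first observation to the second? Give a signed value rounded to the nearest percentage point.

First observation: θ = 360°·14.3/29.53 = 174.3°, so f = 0.998.
Second observation: θ = 50.0°, f = 0.178.
Δf = 0.178 − 0.998 = -0.819, i.e. -82 pp.

-82 percentage points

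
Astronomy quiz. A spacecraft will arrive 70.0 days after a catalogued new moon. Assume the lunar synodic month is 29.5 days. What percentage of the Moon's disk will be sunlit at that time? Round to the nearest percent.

Reduce mod P: 70.0 − 2×29.5 = 11.00 d into the current lunation.
Elongation θ = 360° × 11.00/29.5 ≈ 134.2°.
Illuminated fraction = (1 − cos 134.2°)/2 = (1 − (-0.698))/2 ≈ 0.849, so 85%.

85%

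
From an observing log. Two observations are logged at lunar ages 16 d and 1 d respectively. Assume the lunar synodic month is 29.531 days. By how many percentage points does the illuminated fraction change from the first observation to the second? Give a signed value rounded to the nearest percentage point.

-97 percentage points

First observation: θ = 360°·16/29.531 = 195.0°, so f = 0.983.
Second observation: θ = 12.2°, f = 0.011.
Δf = 0.011 − 0.983 = -0.972, i.e. -97 pp.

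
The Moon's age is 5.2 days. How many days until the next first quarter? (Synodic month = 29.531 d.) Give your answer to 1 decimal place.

First quarter is 0.25 of the way through the cycle: age 0.25 × 29.531 = 7.383 d.
So 2.183 days remain (7.383 − 5.2).

2.2 days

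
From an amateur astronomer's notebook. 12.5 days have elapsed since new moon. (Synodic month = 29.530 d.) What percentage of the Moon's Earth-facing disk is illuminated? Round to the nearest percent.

The Moon has covered 12.5/29.530 of its cycle, so θ ≈ 360° × 12.5/29.530 = 152.4°.
cos 152.4° = (-0.886), so f = (1 − (-0.886))/2 = 0.943, so 94%.

94%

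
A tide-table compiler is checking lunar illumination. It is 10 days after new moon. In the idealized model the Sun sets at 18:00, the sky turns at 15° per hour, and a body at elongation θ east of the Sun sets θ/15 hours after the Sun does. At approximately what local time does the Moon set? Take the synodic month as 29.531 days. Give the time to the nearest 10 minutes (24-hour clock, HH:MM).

Phase angle: θ = 360°·(10 d)/(29.531 d) = 121.9°.
Delay after the Sun = 121.9° / (15°/h) ≈ 8.13 h.
18:00 + 8.127 h ≈ 02:08 → 02:10 to the nearest ten minutes.

02:10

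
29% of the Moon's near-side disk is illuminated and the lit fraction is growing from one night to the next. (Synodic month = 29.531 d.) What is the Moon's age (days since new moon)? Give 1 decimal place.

From f = (1 − cos θ)/2: cos θ = 1 − 2×0.29 = 0.420; arccos → 65.2°.
The Moon is waxing (0°–180°), so θ = 65.2° directly.
Age = 29.531 × 65.2°/360° ≈ 5.35 days.

5.3 days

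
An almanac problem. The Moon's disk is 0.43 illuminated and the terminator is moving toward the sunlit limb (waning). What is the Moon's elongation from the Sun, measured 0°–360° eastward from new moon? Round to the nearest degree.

278°

Invert f = (1 − cos θ)/2 to get cos θ = 1 − 2(0.43) = 0.140, hence θ₀ = arccos 0.140 = 82.0°.
Since the Moon is past full (waning), take the reflex angle: θ = 360° − 82.0° = 278.0°.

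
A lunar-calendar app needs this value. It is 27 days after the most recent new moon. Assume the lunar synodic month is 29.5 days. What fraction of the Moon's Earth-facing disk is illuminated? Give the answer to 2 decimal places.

0.07

The Moon has covered 27/29.5 of its cycle, so θ ≈ 360° × 27/29.5 = 329.5°.
cos 329.5° = 0.862, so f = (1 − 0.862)/2 = 0.069.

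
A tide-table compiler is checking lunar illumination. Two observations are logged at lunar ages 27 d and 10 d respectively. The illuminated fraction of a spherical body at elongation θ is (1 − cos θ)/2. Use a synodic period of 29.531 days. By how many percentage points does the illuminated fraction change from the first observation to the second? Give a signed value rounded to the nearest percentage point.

+69 percentage points

First observation: θ = 360°·27/29.531 = 329.1°, so f = 0.071.
Second observation: θ = 121.9°, f = 0.764.
Δf = 0.764 − 0.071 = +0.693, i.e. +69 pp.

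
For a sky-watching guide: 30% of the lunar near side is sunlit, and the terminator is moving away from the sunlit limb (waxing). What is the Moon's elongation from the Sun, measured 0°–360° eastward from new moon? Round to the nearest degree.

cos θ = 1 − 2f = 0.400, giving a principal value of 66.4°.
The Moon is waxing (0°–180°), so θ = 66.4° directly.

66°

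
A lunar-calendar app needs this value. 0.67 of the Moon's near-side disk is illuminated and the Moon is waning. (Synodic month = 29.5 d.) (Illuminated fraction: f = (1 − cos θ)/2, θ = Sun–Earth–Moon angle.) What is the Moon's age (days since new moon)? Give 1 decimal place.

cos θ = 1 − 2f = -0.340, giving a principal value of 109.9°.
Since the Moon is past full (waning), take the reflex angle: θ = 360° − 109.9° = 250.1°.
That fraction of the synodic month is 250.1/360 × 29.5 d ≈ 20.50 d.

20.5 days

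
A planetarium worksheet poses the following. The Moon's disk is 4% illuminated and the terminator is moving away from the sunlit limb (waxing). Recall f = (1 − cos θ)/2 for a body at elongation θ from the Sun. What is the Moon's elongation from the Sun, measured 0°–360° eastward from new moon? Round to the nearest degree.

cos θ = 1 − 2f = 0.920, giving a principal value of 23.1°.
Waxing ⇒ before full, so θ = 23.1°.

23°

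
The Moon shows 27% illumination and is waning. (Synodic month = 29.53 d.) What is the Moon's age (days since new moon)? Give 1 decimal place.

Invert f = (1 − cos θ)/2 to get cos θ = 1 − 2(0.27) = 0.460, hence θ₀ = arccos 0.460 = 62.6°.
A waning Moon lies in 180°–360°, so θ = 360° − 62.6° = 297.4°.
At 360°/29.53 d per day, 297.4° corresponds to 24.39 days.

24.4 days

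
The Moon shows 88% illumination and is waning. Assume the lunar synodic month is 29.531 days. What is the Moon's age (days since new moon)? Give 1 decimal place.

cos θ = 1 − 2f = -0.760, giving a principal value of 139.5°.
Since the Moon is past full (waning), take the reflex angle: θ = 360° − 139.5° = 220.5°.
Age = 29.531 × 220.5°/360° ≈ 18.09 days.

18.1 days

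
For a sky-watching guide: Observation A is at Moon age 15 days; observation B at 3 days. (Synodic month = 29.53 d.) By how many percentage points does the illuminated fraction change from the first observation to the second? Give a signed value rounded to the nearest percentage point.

-90 percentage points

First observation: θ = 360°·15/29.53 = 182.9°, so f = 0.999.
Second observation: θ = 36.6°, f = 0.098.
Δf = 0.098 − 0.999 = -0.901, i.e. -90 pp.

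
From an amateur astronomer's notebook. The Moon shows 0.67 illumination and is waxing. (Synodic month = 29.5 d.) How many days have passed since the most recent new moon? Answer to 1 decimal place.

From f = (1 − cos θ)/2: cos θ = 1 − 2×0.67 = -0.340; arccos → 109.9°.
Waxing ⇒ before full, so θ = 109.9°.
That fraction of the synodic month is 109.9/360 × 29.5 d ≈ 9.00 d.

9.0 days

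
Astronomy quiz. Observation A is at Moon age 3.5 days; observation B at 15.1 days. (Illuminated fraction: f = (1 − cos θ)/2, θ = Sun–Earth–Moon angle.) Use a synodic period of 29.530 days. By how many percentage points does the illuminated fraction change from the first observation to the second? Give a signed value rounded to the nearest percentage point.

+87 pp

First observation: θ = 360°·3.5/29.530 = 42.7°, so f = 0.132.
Second observation: θ = 184.1°, f = 0.999.
Δf = 0.999 − 0.132 = +0.866, i.e. +87 pp.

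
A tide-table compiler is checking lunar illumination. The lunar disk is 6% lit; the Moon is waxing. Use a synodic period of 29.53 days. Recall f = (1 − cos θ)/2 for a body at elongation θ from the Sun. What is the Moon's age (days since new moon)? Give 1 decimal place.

2.3 days

Invert f = (1 − cos θ)/2 to get cos θ = 1 − 2(0.06) = 0.880, hence θ₀ = arccos 0.880 = 28.4°.
Before full moon the principal value applies: θ = 28.4°.
That fraction of the synodic month is 28.4/360 × 29.53 d ≈ 2.33 d.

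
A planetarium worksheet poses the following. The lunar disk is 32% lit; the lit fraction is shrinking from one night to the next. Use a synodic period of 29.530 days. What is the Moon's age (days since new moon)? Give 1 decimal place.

From f = (1 − cos θ)/2: cos θ = 1 − 2×0.32 = 0.360; arccos → 68.9°.
Waning ⇒ past full, so θ = 360° − 68.9° = 291.1°.
At 360°/29.530 d per day, 291.1° corresponds to 23.88 days.

23.9 days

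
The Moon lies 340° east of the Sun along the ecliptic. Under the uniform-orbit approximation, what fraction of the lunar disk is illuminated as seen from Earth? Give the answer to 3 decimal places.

0.030

Half-versine of 340°: (1 − 0.940)/2 = 0.030.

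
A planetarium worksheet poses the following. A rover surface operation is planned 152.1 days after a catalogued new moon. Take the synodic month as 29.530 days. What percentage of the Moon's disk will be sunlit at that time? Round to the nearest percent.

Reduce mod P: 152.1 − 5×29.530 = 4.45 d into the current lunation.
The Moon has covered 4.45/29.530 of its cycle, so θ ≈ 360° × 4.45/29.530 = 54.2°.
Illuminated fraction = (1 − cos 54.2°)/2 = (1 − 0.584)/2 ≈ 0.208, so 21%.

21%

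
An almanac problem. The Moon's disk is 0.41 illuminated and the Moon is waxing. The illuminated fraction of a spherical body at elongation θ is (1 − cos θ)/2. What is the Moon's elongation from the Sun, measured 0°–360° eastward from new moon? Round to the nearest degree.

80°

cos θ = 1 − 2f = 0.180, giving a principal value of 79.6°.
Before full moon the principal value applies: θ = 79.6°.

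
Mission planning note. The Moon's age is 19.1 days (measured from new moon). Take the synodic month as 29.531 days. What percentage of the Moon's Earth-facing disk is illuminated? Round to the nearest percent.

80%

The Moon has covered 19.1/29.531 of its cycle, so θ ≈ 360° × 19.1/29.531 = 232.8°.
With cos θ = (-0.604), the lit fraction is (1 − (-0.604))/2 ≈ 0.802, so 80%.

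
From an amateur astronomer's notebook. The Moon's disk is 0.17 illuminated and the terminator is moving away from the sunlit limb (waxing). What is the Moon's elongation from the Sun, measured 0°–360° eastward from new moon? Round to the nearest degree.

49°

Invert f = (1 − cos θ)/2 to get cos θ = 1 − 2(0.17) = 0.660, hence θ₀ = arccos 0.660 = 48.7°.
The Moon is waxing (0°–180°), so θ = 48.7° directly.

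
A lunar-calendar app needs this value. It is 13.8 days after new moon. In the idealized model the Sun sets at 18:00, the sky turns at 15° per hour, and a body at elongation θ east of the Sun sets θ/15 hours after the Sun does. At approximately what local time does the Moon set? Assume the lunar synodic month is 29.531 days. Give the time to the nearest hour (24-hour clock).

Elongation θ = 360° × 13.8/29.531 ≈ 168.2°.
Delay after the Sun = 168.2° / (15°/h) ≈ 11.22 h.
18:00 + 11.22 h ≈ 05:13 → 05:00 to the nearest hour.

05:00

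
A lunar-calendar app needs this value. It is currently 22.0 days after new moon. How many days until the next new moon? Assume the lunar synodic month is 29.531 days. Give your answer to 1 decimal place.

The next new moon completes the synodic month: 29.531 − 22.0 = 7.531 days.

7.5 days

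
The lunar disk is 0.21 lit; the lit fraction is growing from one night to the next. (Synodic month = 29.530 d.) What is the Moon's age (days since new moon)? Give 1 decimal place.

Invert f = (1 − cos θ)/2 to get cos θ = 1 − 2(0.21) = 0.580, hence θ₀ = arccos 0.580 = 54.5°.
The Moon is waxing (0°–180°), so θ = 54.5° directly.
That fraction of the synodic month is 54.5/360 × 29.530 d ≈ 4.47 d.

4.5 days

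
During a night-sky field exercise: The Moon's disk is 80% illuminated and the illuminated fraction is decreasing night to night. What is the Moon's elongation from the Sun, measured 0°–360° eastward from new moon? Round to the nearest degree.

Invert f = (1 − cos θ)/2 to get cos θ = 1 − 2(0.80) = -0.600, hence θ₀ = arccos -0.600 = 126.9°.
A waning Moon lies in 180°–360°, so θ = 360° − 126.9° = 233.1°.

233°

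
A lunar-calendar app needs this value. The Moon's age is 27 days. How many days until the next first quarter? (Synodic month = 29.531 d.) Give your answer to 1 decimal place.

First quarter occurs at elongation 90°, i.e. at age 29.531 × 90/360 = 7.383 d.
Already past this cycle's first quarter; the next is at 7.383 + 29.531 = 36.914 d, so 36.914 − 27 = 9.914 days.

9.9 days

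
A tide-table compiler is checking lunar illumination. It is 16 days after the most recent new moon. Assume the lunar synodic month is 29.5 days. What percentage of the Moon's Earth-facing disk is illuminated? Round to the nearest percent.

98%

The Moon has covered 16/29.5 of its cycle, so θ ≈ 360° × 16/29.5 = 195.3°.
Illuminated fraction = (1 − cos 195.3°)/2 = (1 − (-0.965))/2 ≈ 0.982, so 98%.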